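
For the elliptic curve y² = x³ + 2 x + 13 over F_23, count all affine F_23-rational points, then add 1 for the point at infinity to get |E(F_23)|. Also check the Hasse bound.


Affine points = {(0, 6), (0, 17), (1, 4), (1, 19), (2, 5), (2, 18), (3, 0), (4, 4), (4, 19), (7, 5), (7, 18), (8, 9), (8, 14), (9, 1), (9, 22), (11, 3), (11, 20), (14, 5), (14, 18), (16, 1), (16, 22), (18, 4), (18, 19), (20, 7), (20, 16), (21, 1), (21, 22)}; affine count = 27; |E(F_23)| = 28.

Discriminant check: Δ ∝ 4a³ + 27b² = 4·2³ + 27·13² = 4·8 + 27·169 ≡ 18 (mod 23). Nonzero ⇒ E is nonsingular.
For each x ∈ F_23, compute rhs = x³ + 2·x + 13 mod 23, then count y ∈ F_23 with y² ≡ rhs.
  x = 0: rhs = 13, matching y values: 6, 17 (2 points).
  x = 1: rhs = 16, matching y values: 4, 19 (2 points).
  x = 2: rhs = 2, matching y values: 5, 18 (2 points).
  x = 3: rhs = 0, matching y values: 0 (1 points).
  x = 4: rhs = 16, matching y values: 4, 19 (2 points).
  x = 5: rhs = 10, matching y values: none (0 points).
  x = 6: rhs = 11, matching y values: none (0 points).
  x = 7: rhs = 2, matching y values: 5, 18 (2 points).
  x = 8: rhs = 12, matching y values: 9, 14 (2 points).
  x = 9: rhs = 1, matching y values: 1, 22 (2 points).
  x = 10: rhs = 21, matching y values: none (0 points).
  x = 11: rhs = 9, matching y values: 3, 20 (2 points).
  x = 12: rhs = 17, matching y values: none (0 points).
  x = 13: rhs = 5, matching y values: none (0 points).
  x = 14: rhs = 2, matching y values: 5, 18 (2 points).
  x = 15: rhs = 14, matching y values: none (0 points).
  x = 16: rhs = 1, matching y values: 1, 22 (2 points).
  x = 17: rhs = 15, matching y values: none (0 points).
  x = 18: rhs = 16, matching y values: 4, 19 (2 points).
  x = 19: rhs = 10, matching y values: none (0 points).
  x = 20: rhs = 3, matching y values: 7, 16 (2 points).
  x = 21: rhs = 1, matching y values: 1, 22 (2 points).
  x = 22: rhs = 10, matching y values: none (0 points).
Total affine count: 27.
Full point count |E(F_23)| = 27 + 1 = 28.
Hasse bound: |28 − (23+1)| = |4| = 4 ≤ 2√23 ≈ 9.5917 ✓.


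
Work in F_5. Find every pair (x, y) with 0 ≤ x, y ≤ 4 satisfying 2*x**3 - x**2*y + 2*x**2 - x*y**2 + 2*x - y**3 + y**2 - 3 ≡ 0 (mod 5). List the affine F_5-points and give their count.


Affine F_5-points: {(1, 4), (2, 0), (2, 2), (3, 0), (4, 0), (4, 1)}; count = 6.

For each of the 25 pairs (x, y) ∈ F_5², evaluate f(x, y) mod 5. Record the zeros.
  x = 0: [0↦2, 1↦2, 2↦3, 3↦4, 4↦4]  zeros at y ∈ ∅
  x = 1: [0↦3, 1↦1, 2↦3, 3↦3, 4↦0]  zeros at y ∈ {4}
  x = 2: [0↦0, 1↦4, 2↦0, 3↦2, 4↦4]  zeros at y ∈ {0, 2}
  x = 3: [0↦0, 1↦3, 2↦1, 3↦3, 4↦3]  zeros at y ∈ {0}
  x = 4: [0↦0, 1↦0, 2↦3, 3↦3, 4↦4]  zeros at y ∈ {0, 1}
Collecting zeros: affine points = {(1, 4), (2, 0), (2, 2), (3, 0), (4, 0), (4, 1)}.
Total count |C(F_5)_aff| = 6.


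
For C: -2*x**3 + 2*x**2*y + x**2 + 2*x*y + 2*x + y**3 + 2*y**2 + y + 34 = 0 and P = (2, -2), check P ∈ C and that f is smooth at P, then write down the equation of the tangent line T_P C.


Tangent line at P: -38*x + 17*y + 110 = 0.

Step 1: f(2, -2) = 0, so P lies on C.
Step 2: partial derivatives
  f_x(x, y) = -6*x**2 + 4*x*y + 2*x + 2*y + 2, f_y(x, y) = 2*x**2 + 2*x + 3*y**2 + 4*y + 1.
  f_x(P) = -38, f_y(P) = 17 (gradient nonzero, so P is smooth).
Step 3: tangent line at P: -38·(x − 2) + 17·(y − -2) = 0.
Expanding: -38*x + 17*y + 110 = 0.


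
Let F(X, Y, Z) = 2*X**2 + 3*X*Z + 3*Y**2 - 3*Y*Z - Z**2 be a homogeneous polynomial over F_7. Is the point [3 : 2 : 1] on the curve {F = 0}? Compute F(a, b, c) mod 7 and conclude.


F(3,2,1) ≡ 4 (mod 7); P is NOT on the curve.

Evaluate F(3, 2, 1) term-by-term (mod 7).
  2*X**2 ↦ 2·9·1·1 = 18
  3*X*Z ↦ 3·3·1·1 = 9
  3*Y**2 ↦ 3·1·4·1 = 12
  -3*Y*Z ↦ -3·1·2·1 = -6
  -Z**2 ↦ -1·1·1·1 = -1
Sum: F(3, 2, 1) = (18) + (9) + (12) + (-6) + (-1) = 32.
Reducing mod 7: 32 ≡ 4 (mod 7).
Since F(a, b, c) ≡ 4 ≠ 0 (mod 7), P does NOT lie on the curve.


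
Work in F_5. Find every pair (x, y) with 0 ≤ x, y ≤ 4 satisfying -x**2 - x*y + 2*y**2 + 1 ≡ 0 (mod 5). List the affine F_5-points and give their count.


Affine F_5-points: {(1, 0), (1, 3), (4, 0), (4, 2)}; count = 4.

For each of the 25 pairs (x, y) ∈ F_5², evaluate f(x, y) mod 5. Record the zeros.
  x = 0: [0↦1, 1↦3, 2↦4, 3↦4, 4↦3]  zeros at y ∈ ∅
  x = 1: [0↦0, 1↦1, 2↦1, 3↦0, 4↦3]  zeros at y ∈ {0, 3}
  x = 2: [0↦2, 1↦2, 2↦1, 3↦4, 4↦1]  zeros at y ∈ ∅
  x = 3: [0↦2, 1↦1, 2↦4, 3↦1, 4↦2]  zeros at y ∈ ∅
  x = 4: [0↦0, 1↦3, 2↦0, 3↦1, 4↦1]  zeros at y ∈ {0, 2}
Collecting zeros: affine points = {(1, 0), (1, 3), (4, 0), (4, 2)}.
Total count |C(F_5)_aff| = 4.


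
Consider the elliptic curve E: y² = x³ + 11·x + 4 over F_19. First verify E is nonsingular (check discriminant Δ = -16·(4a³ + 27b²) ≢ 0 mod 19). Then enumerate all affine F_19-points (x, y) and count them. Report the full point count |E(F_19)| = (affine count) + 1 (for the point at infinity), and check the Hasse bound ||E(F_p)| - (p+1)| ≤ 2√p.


Affine points = {(0, 2), (0, 17), (1, 4), (1, 15), (3, 8), (3, 11), (4, 6), (4, 13), (6, 1), (6, 18), (7, 5), (7, 14), (13, 8), (13, 11), (16, 1), (16, 18), (18, 7), (18, 12)}; affine count = 18; |E(F_19)| = 19.

Discriminant check: Δ ∝ 4a³ + 27b² = 4·11³ + 27·4² = 4·1331 + 27·16 ≡ 18 (mod 19). Nonzero ⇒ E is nonsingular.
For each x ∈ F_19, compute rhs = x³ + 11·x + 4 mod 19, then count y ∈ F_19 with y² ≡ rhs.
  x = 0: rhs = 4, matching y values: 2, 17 (2 points).
  x = 1: rhs = 16, matching y values: 4, 15 (2 points).
  x = 2: rhs = 15, matching y values: none (0 points).
  x = 3: rhs = 7, matching y values: 8, 11 (2 points).
  x = 4: rhs = 17, matching y values: 6, 13 (2 points).
  x = 5: rhs = 13, matching y values: none (0 points).
  x = 6: rhs = 1, matching y values: 1, 18 (2 points).
  x = 7: rhs = 6, matching y values: 5, 14 (2 points).
  x = 8: rhs = 15, matching y values: none (0 points).
  x = 9: rhs = 15, matching y values: none (0 points).
  x = 10: rhs = 12, matching y values: none (0 points).
  x = 11: rhs = 12, matching y values: none (0 points).
  x = 12: rhs = 2, matching y values: none (0 points).
  x = 13: rhs = 7, matching y values: 8, 11 (2 points).
  x = 14: rhs = 14, matching y values: none (0 points).
  x = 15: rhs = 10, matching y values: none (0 points).
  x = 16: rhs = 1, matching y values: 1, 18 (2 points).
  x = 17: rhs = 12, matching y values: none (0 points).
  x = 18: rhs = 11, matching y values: 7, 12 (2 points).
Total affine count: 18.
Full point count |E(F_19)| = 18 + 1 = 19.
Hasse bound: |19 − (19+1)| = |-1| = 1 ≤ 2√19 ≈ 8.7178 ✓.


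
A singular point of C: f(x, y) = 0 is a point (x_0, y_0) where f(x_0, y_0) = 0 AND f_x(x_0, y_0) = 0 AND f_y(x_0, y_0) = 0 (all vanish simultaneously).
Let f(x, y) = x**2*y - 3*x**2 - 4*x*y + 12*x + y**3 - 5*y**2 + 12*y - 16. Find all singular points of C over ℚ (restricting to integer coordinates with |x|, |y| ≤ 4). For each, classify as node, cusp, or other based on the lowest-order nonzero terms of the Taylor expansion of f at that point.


Singular points: {(2, 2)}; classification: node.

Compute partial derivatives:
  f_x = 2*x*y - 6*x - 4*y + 12.
  f_y = x**2 - 4*x + 3*y**2 - 10*y + 12.
Scan x_0 ∈ {−4, ..., 4}. For each x_0, f_y(x_0, y) is a polynomial in y; find its integer roots y ∈ {−4, ..., 4}, then test f_x and f at those candidates.
  x = -4: f_y(-4, y) = 3*y**2 - 10*y + 44; no integer root y with |y| ≤ 4.
  x = -3: f_y(-3, y) = 3*y**2 - 10*y + 33; no integer root y with |y| ≤ 4.
  x = -2: f_y(-2, y) = 3*y**2 - 10*y + 24; no integer root y with |y| ≤ 4.
  x = -1: f_y(-1, y) = 3*y**2 - 10*y + 17; no integer root y with |y| ≤ 4.
  x = 0: f_y(0, y) = 3*y**2 - 10*y + 12; no integer root y with |y| ≤ 4.
  x = 1: f_y(1, y) = 3*y**2 - 10*y + 9; no integer root y with |y| ≤ 4.
  x = 2: f_y(2, y) = 3*y**2 - 10*y + 8; vanishes at y ∈ {2}. (2, 2): f_x = 0, f = 0 — SINGULAR.
  x = 3: f_y(3, y) = 3*y**2 - 10*y + 9; no integer root y with |y| ≤ 4.
  x = 4: f_y(4, y) = 3*y**2 - 10*y + 12; no integer root y with |y| ≤ 4.
Only singular point on the grid: (2, 2).
Classify: substitute x = 2 + u, y = 2 + v and expand: f = u**2*v - u**2 + v**3 + v**2.
No constant or linear terms (consistent with a singular point). Quadratic part: -u**2 + v**2. Cubic part: u**2*v + v**3.
The quadratic part v**2 - u**2 = (v − u)(v + u) splits into two distinct linear factors, so there are two distinct tangent lines y − 2 = ±(x − 2) — this is a node (ordinary double point).
Classification: node.


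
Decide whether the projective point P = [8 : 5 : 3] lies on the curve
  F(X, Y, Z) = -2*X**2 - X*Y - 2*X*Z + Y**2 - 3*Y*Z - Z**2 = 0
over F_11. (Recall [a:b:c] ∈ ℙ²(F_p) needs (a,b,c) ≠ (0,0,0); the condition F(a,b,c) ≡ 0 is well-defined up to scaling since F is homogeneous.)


F(8,5,3) ≡ 8 (mod 11); P is NOT on the curve.

Evaluate F(8, 5, 3) term-by-term (mod 11).
  -2*X**2 ↦ -2·64·1·1 = -128
  -X*Y ↦ -1·8·5·1 = -40
  -2*X*Z ↦ -2·8·1·3 = -48
  Y**2 ↦ 1·1·25·1 = 25
  -3*Y*Z ↦ -3·1·5·3 = -45
  -Z**2 ↦ -1·1·1·9 = -9
Sum: F(8, 5, 3) = (-128) + (-40) + (-48) + (25) + (-45) + (-9) = -245.
Reducing mod 11: -245 ≡ 8 (mod 11).
Since F(a, b, c) ≡ 8 ≠ 0 (mod 11), P does NOT lie on the curve.


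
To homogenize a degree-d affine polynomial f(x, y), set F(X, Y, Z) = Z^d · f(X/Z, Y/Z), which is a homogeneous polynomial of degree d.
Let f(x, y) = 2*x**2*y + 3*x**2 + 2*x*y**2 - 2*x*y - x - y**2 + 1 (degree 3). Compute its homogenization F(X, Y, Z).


F(X, Y, Z) = 2*X**2*Y + 3*X**2*Z + 2*X*Y**2 - 2*X*Y*Z - X*Z**2 - Y**2*Z + Z**3

deg(f) = 3.
Substitute x = X/Z, y = Y/Z into f, then multiply by Z^3.
  monomial 2·x^2·y^1 ↦ 2·X^2·Y^1·Z^0.
  monomial 3·x^2·y^0 ↦ 3·X^2·Y^0·Z^1.
  monomial 2·x^1·y^2 ↦ 2·X^1·Y^2·Z^0.
  monomial -2·x^1·y^1 ↦ -2·X^1·Y^1·Z^1.
  monomial -1·x^1·y^0 ↦ -1·X^1·Y^0·Z^2.
  monomial -1·x^0·y^2 ↦ -1·X^0·Y^2·Z^1.
  monomial 1·x^0·y^0 ↦ 1·X^0·Y^0·Z^3.
Collecting: F(X, Y, Z) = 2*X**2*Y + 3*X**2*Z + 2*X*Y**2 - 2*X*Y*Z - X*Z**2 - Y**2*Z + Z**3.


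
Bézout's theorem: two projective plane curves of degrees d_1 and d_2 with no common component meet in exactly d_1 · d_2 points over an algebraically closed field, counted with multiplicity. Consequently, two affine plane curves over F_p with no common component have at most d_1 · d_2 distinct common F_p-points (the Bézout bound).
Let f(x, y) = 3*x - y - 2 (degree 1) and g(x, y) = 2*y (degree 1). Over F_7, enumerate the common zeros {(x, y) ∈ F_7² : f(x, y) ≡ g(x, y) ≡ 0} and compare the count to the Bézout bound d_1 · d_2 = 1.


Common zeros: {(3, 0)}; count = 1; Bézout bound = 1.

deg(f) = 1, deg(g) = 1, so Bézout bound = 1.
Scan x ∈ F_7. For each x, list the y ∈ F_7 with f(x, y) ≡ 0 and those with g(x, y) ≡ 0 (mod 7); the common zeros in that column are the intersection.
  x = 0: f ≡ 0 at y ∈ {5}; g ≡ 0 at y ∈ {0}; common: ∅.
  x = 1: f ≡ 0 at y ∈ {1}; g ≡ 0 at y ∈ {0}; common: ∅.
  x = 2: f ≡ 0 at y ∈ {4}; g ≡ 0 at y ∈ {0}; common: ∅.
  x = 3: f ≡ 0 at y ∈ {0}; g ≡ 0 at y ∈ {0}; common: {0}.
  x = 4: f ≡ 0 at y ∈ {3}; g ≡ 0 at y ∈ {0}; common: ∅.
  x = 5: f ≡ 0 at y ∈ {6}; g ≡ 0 at y ∈ {0}; common: ∅.
  x = 6: f ≡ 0 at y ∈ {2}; g ≡ 0 at y ∈ {0}; common: ∅.
Collecting: common zeros = {(3, 0)}, so the count is 1.
Comparison with the Bézout bound: 1 ≤ 1 = deg(f)·deg(g), as expected for curves with no common component (the bound is attained).


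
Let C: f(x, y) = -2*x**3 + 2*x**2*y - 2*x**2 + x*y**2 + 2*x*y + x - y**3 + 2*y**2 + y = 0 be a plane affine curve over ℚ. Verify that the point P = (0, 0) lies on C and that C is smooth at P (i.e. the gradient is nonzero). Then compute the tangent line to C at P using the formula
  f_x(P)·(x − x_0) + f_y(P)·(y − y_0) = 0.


Tangent line at P: x + y = 0.

Step 1: f(0, 0) = 0, so P lies on C.
Step 2: partial derivatives
  f_x(x, y) = -6*x**2 + 4*x*y - 4*x + y**2 + 2*y + 1, f_y(x, y) = 2*x**2 + 2*x*y + 2*x - 3*y**2 + 4*y + 1.
  f_x(P) = 1, f_y(P) = 1 (gradient nonzero, so P is smooth).
Step 3: tangent line at P: 1·(x − 0) + 1·(y − 0) = 0.
Expanding: x + y = 0.


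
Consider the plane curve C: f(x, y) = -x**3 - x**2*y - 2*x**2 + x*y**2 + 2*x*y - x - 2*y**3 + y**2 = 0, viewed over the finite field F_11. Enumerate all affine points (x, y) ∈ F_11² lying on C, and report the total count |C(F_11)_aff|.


Affine F_11-points: {(0, 0), (0, 6), (2, 2), (5, 9), (6, 2), (7, 9), (8, 5), (9, 10), (10, 0), (10, 2), (10, 9)}; count = 11.

For each of the 121 pairs (x, y) ∈ F_11², evaluate f(x, y) mod 11. Record the zeros.
  x = 0: [0↦0, 1↦10, 2↦10, 3↦10, 4↦9, 5↦6, 6↦0, 7↦1, 8↦8, 9↦9, 10↦3]  zeros at y ∈ {0, 6}
  x = 1: [0↦7, 1↦8, 2↦1, 3↦7, 4↦3, 5↦10, 6↦5, 7↦9, 8↦10, 9↦7, 10↦10]  zeros at y ∈ ∅
  x = 2: [0↦4, 1↦5, 2↦0, 3↦10, 4↦1, 5↦5, 6↦10, 7↦4, 8↦8, 9↦10, 10↦9]  zeros at y ∈ {2}
  x = 3: [0↦7, 1↦6, 2↦1, 3↦2, 4↦8, 5↦7, 6↦9, 7↦2, 8↦7, 9↦1, 10↦5]  zeros at y ∈ ∅
  x = 4: [0↦10, 1↦5, 2↦9, 3↦10, 4↦7, 5↦10, 6↦7, 7↦8, 8↦1, 9↦7, 10↦3]  zeros at y ∈ ∅
  x = 5: [0↦7, 1↦7, 2↦7, 3↦6, 4↦3, 5↦8, 6↦9, 7↦5, 8↦6, 9↦0, 10↦8]  zeros at y ∈ {9}
  x = 6: [0↦3, 1↦6, 2↦0, 3↦6, 4↦1, 5↦6, 6↦9, 7↦9, 8↦5, 9↦7, 10↦3]  zeros at y ∈ {2}
  x = 7: [0↦3, 1↦7, 2↦4, 3↦4, 4↦6, 5↦9, 6↦1, 7↦3, 8↦3, 9↦0, 10↦4]  zeros at y ∈ {9}
  x = 8: [0↦1, 1↦4, 2↦2, 3↦5, 4↦1, 5↦0, 6↦1, 7↦3, 8↦5, 9↦6, 10↦5]  zeros at y ∈ {5}
  x = 9: [0↦2, 1↦2, 2↦10, 3↦3, 4↦2, 5↦6, 6↦3, 7↦3, 8↦5, 9↦8, 10↦0]  zeros at y ∈ {10}
  x = 10: [0↦0, 1↦6, 2↦0, 3↦3, 4↦3, 5↦10, 6↦1, 7↦8, 8↦8, 9↦0, 10↦5]  zeros at y ∈ {0, 2, 9}
Collecting zeros: affine points = {(0, 0), (0, 6), (2, 2), (5, 9), (6, 2), (7, 9), (8, 5), (9, 10), (10, 0), (10, 2), (10, 9)}.
Total count |C(F_11)_aff| = 11.


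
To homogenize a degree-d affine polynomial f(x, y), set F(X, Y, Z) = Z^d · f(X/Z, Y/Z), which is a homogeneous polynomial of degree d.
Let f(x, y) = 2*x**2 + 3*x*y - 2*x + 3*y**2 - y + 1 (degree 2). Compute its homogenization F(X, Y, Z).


F(X, Y, Z) = 2*X**2 + 3*X*Y - 2*X*Z + 3*Y**2 - Y*Z + Z**2

deg(f) = 2.
Substitute x = X/Z, y = Y/Z into f, then multiply by Z^2.
  monomial 2·x^2·y^0 ↦ 2·X^2·Y^0·Z^0.
  monomial 3·x^1·y^1 ↦ 3·X^1·Y^1·Z^0.
  monomial -2·x^1·y^0 ↦ -2·X^1·Y^0·Z^1.
  monomial 3·x^0·y^2 ↦ 3·X^0·Y^2·Z^0.
  monomial -1·x^0·y^1 ↦ -1·X^0·Y^1·Z^1.
  monomial 1·x^0·y^0 ↦ 1·X^0·Y^0·Z^2.
Collecting: F(X, Y, Z) = 2*X**2 + 3*X*Y - 2*X*Z + 3*Y**2 - Y*Z + Z**2.


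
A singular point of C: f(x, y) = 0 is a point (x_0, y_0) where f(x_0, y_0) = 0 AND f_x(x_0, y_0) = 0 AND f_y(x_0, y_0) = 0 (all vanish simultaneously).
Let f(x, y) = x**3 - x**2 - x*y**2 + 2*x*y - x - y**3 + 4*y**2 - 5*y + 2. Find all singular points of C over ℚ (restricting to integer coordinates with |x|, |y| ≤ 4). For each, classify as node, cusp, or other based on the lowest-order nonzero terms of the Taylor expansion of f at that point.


Singular points: {(0, 1)}; classification: node.

Compute partial derivatives:
  f_x = 3*x**2 - 2*x - y**2 + 2*y - 1.
  f_y = -2*x*y + 2*x - 3*y**2 + 8*y - 5.
Scan x_0 ∈ {−4, ..., 4}. For each x_0, f_y(x_0, y) is a polynomial in y; find its integer roots y ∈ {−4, ..., 4}, then test f_x and f at those candidates.
  x = -4: f_y(-4, y) = -3*y**2 + 16*y - 13; vanishes at y ∈ {1}. (-4, 1): f_x = 56 ≠ 0.
  x = -3: f_y(-3, y) = -3*y**2 + 14*y - 11; vanishes at y ∈ {1}. (-3, 1): f_x = 33 ≠ 0.
  x = -2: f_y(-2, y) = -3*y**2 + 12*y - 9; vanishes at y ∈ {1, 3}. (-2, 1): f_x = 16 ≠ 0; (-2, 3): f_x = 12 ≠ 0.
  x = -1: f_y(-1, y) = -3*y**2 + 10*y - 7; vanishes at y ∈ {1}. (-1, 1): f_x = 5 ≠ 0.
  x = 0: f_y(0, y) = -3*y**2 + 8*y - 5; vanishes at y ∈ {1}. (0, 1): f_x = 0, f = 0 — SINGULAR.
  x = 1: f_y(1, y) = -3*y**2 + 6*y - 3; vanishes at y ∈ {1}. (1, 1): f_x = 1 ≠ 0.
  x = 2: f_y(2, y) = -3*y**2 + 4*y - 1; vanishes at y ∈ {1}. (2, 1): f_x = 8 ≠ 0.
  x = 3: f_y(3, y) = -3*y**2 + 2*y + 1; vanishes at y ∈ {1}. (3, 1): f_x = 21 ≠ 0.
  x = 4: f_y(4, y) = 3 - 3*y**2; vanishes at y ∈ {-1, 1}. (4, -1): f_x = 36 ≠ 0; (4, 1): f_x = 40 ≠ 0.
Only singular point on the grid: (0, 1).
Classify: substitute x = 0 + u, y = 1 + v and expand: f = u**3 - u**2 - u*v**2 - v**3 + v**2.
No constant or linear terms (consistent with a singular point). Quadratic part: -u**2 + v**2. Cubic part: u**3 - u*v**2 - v**3.
The quadratic part v**2 - u**2 = (v − u)(v + u) splits into two distinct linear factors, so there are two distinct tangent lines y − 1 = ±(x − 0) — this is a node (ordinary double point).
Classification: node.


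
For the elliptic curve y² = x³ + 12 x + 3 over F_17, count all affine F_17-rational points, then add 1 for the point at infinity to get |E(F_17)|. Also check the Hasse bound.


Affine points = {(1, 4), (1, 13), (2, 1), (2, 16), (3, 7), (3, 10), (4, 8), (4, 9), (5, 1), (5, 16), (6, 6), (6, 11), (8, 4), (8, 13), (10, 1), (10, 16), (11, 2), (11, 15), (14, 5), (14, 12)}; affine count = 20; |E(F_17)| = 21.

Discriminant check: Δ ∝ 4a³ + 27b² = 4·12³ + 27·3² = 4·1728 + 27·9 ≡ 15 (mod 17). Nonzero ⇒ E is nonsingular.
For each x ∈ F_17, compute rhs = x³ + 12·x + 3 mod 17, then count y ∈ F_17 with y² ≡ rhs.
  x = 0: rhs = 3, matching y values: none (0 points).
  x = 1: rhs = 16, matching y values: 4, 13 (2 points).
  x = 2: rhs = 1, matching y values: 1, 16 (2 points).
  x = 3: rhs = 15, matching y values: 7, 10 (2 points).
  x = 4: rhs = 13, matching y values: 8, 9 (2 points).
  x = 5: rhs = 1, matching y values: 1, 16 (2 points).
  x = 6: rhs = 2, matching y values: 6, 11 (2 points).
  x = 7: rhs = 5, matching y values: none (0 points).
  x = 8: rhs = 16, matching y values: 4, 13 (2 points).
  x = 9: rhs = 7, matching y values: none (0 points).
  x = 10: rhs = 1, matching y values: 1, 16 (2 points).
  x = 11: rhs = 4, matching y values: 2, 15 (2 points).
  x = 12: rhs = 5, matching y values: none (0 points).
  x = 13: rhs = 10, matching y values: none (0 points).
  x = 14: rhs = 8, matching y values: 5, 12 (2 points).
  x = 15: rhs = 5, matching y values: none (0 points).
  x = 16: rhs = 7, matching y values: none (0 points).
Total affine count: 20.
Full point count |E(F_17)| = 20 + 1 = 21.
Hasse bound: |21 − (17+1)| = |3| = 3 ≤ 2√17 ≈ 8.2462 ✓.


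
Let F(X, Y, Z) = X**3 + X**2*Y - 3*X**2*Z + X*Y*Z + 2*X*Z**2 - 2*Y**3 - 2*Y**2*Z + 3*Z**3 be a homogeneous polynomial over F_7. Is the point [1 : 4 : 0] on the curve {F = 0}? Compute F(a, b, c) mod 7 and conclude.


F(1,4,0) ≡ 3 (mod 7); P is NOT on the curve.

Evaluate F(1, 4, 0) term-by-term (mod 7).
  X**3 ↦ 1·1·1·1 = 1
  X**2*Y ↦ 1·1·4·1 = 4
  -3*X**2*Z ↦ -3·1·1·0 = 0
  X*Y*Z ↦ 1·1·4·0 = 0
  2*X*Z**2 ↦ 2·1·1·0 = 0
  -2*Y**3 ↦ -2·1·64·1 = -128
  -2*Y**2*Z ↦ -2·1·16·0 = 0
  3*Z**3 ↦ 3·1·1·0 = 0
Sum: F(1, 4, 0) = (1) + (4) + (0) + (0) + (0) + (-128) + (0) + (0) = -123.
Reducing mod 7: -123 ≡ 3 (mod 7).
Since F(a, b, c) ≡ 3 ≠ 0 (mod 7), P does NOT lie on the curve.


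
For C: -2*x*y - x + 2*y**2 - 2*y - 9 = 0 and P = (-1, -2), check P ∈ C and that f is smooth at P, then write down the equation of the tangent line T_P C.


Tangent line at P: 3*x - 8*y - 13 = 0.

Step 1: f(-1, -2) = 0, so P lies on C.
Step 2: partial derivatives
  f_x(x, y) = -2*y - 1, f_y(x, y) = -2*x + 4*y - 2.
  f_x(P) = 3, f_y(P) = -8 (gradient nonzero, so P is smooth).
Step 3: tangent line at P: 3·(x − -1) + -8·(y − -2) = 0.
Expanding: 3*x - 8*y - 13 = 0.


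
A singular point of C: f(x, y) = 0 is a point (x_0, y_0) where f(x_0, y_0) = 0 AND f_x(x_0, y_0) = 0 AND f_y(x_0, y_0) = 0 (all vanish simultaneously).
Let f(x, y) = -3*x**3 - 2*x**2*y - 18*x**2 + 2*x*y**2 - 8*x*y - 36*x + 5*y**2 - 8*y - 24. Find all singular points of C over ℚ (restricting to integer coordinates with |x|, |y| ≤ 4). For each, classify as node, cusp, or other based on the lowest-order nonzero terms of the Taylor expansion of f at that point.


Singular points: {(-2, 0)}; classification: cusp.

Compute partial derivatives:
  f_x = -9*x**2 - 4*x*y - 36*x + 2*y**2 - 8*y - 36.
  f_y = -2*x**2 + 4*x*y - 8*x + 10*y - 8.
Scan x_0 ∈ {−4, ..., 4}. For each x_0, f_y(x_0, y) is a polynomial in y; find its integer roots y ∈ {−4, ..., 4}, then test f_x and f at those candidates.
  x = -4: f_y(-4, y) = -6*y - 8; no integer root y with |y| ≤ 4.
  x = -3: f_y(-3, y) = -2*y - 2; vanishes at y ∈ {-1}. (-3, -1): f_x = -11 ≠ 0.
  x = -2: f_y(-2, y) = 2*y; vanishes at y ∈ {0}. (-2, 0): f_x = 0, f = 0 — SINGULAR.
  x = -1: f_y(-1, y) = 6*y - 2; no integer root y with |y| ≤ 4.
  x = 0: f_y(0, y) = 10*y - 8; no integer root y with |y| ≤ 4.
  x = 1: f_y(1, y) = 14*y - 18; no integer root y with |y| ≤ 4.
  x = 2: f_y(2, y) = 18*y - 32; no integer root y with |y| ≤ 4.
  x = 3: f_y(3, y) = 22*y - 50; no integer root y with |y| ≤ 4.
  x = 4: f_y(4, y) = 26*y - 72; no integer root y with |y| ≤ 4.
Only singular point on the grid: (-2, 0).
Classify: substitute x = -2 + u, y = 0 + v and expand: f = -3*u**3 - 2*u**2*v + 2*u*v**2 + v**2.
No constant or linear terms (consistent with a singular point). Quadratic part: v**2. Cubic part: -3*u**3 - 2*u**2*v + 2*u*v**2.
The quadratic part v**2 is a perfect square, so there is a single (double) tangent line v = 0, i.e. y = 0. Restricting the cubic part to that line (v = 0) leaves -3*u**3 ≠ 0, so f is not divisible by v and the branch is v² ≈ 3*u**3 to lowest order — this is a cusp.
Classification: cusp.


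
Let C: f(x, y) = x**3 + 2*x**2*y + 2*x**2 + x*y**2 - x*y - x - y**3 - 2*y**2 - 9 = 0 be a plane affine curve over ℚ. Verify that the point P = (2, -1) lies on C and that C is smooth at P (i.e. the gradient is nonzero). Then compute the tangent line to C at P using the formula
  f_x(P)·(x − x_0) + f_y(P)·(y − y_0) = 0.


Tangent line at P: 13*x + 3*y - 23 = 0.

Step 1: f(2, -1) = 0, so P lies on C.
Step 2: partial derivatives
  f_x(x, y) = 3*x**2 + 4*x*y + 4*x + y**2 - y - 1, f_y(x, y) = 2*x**2 + 2*x*y - x - 3*y**2 - 4*y.
  f_x(P) = 13, f_y(P) = 3 (gradient nonzero, so P is smooth).
Step 3: tangent line at P: 13·(x − 2) + 3·(y − -1) = 0.
Expanding: 13*x + 3*y - 23 = 0.


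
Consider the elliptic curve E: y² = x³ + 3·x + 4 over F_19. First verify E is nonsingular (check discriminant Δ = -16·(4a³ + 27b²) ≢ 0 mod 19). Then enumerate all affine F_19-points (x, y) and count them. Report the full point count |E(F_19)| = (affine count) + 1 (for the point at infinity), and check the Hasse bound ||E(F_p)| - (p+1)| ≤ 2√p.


Affine points = {(0, 2), (0, 17), (4, 2), (4, 17), (5, 7), (5, 12), (7, 8), (7, 11), (9, 0), (11, 0), (12, 1), (12, 18), (13, 6), (13, 13), (14, 4), (14, 15), (15, 2), (15, 17), (16, 5), (16, 14), (17, 3), (17, 16), (18, 0)}; affine count = 23; |E(F_19)| = 24.

Discriminant check: Δ ∝ 4a³ + 27b² = 4·3³ + 27·4² = 4·27 + 27·16 ≡ 8 (mod 19). Nonzero ⇒ E is nonsingular.
For each x ∈ F_19, compute rhs = x³ + 3·x + 4 mod 19, then count y ∈ F_19 with y² ≡ rhs.
  x = 0: rhs = 4, matching y values: 2, 17 (2 points).
  x = 1: rhs = 8, matching y values: none (0 points).
  x = 2: rhs = 18, matching y values: none (0 points).
  x = 3: rhs = 2, matching y values: none (0 points).
  x = 4: rhs = 4, matching y values: 2, 17 (2 points).
  x = 5: rhs = 11, matching y values: 7, 12 (2 points).
  x = 6: rhs = 10, matching y values: none (0 points).
  x = 7: rhs = 7, matching y values: 8, 11 (2 points).
  x = 8: rhs = 8, matching y values: none (0 points).
  x = 9: rhs = 0, matching y values: 0 (1 points).
  x = 10: rhs = 8, matching y values: none (0 points).
  x = 11: rhs = 0, matching y values: 0 (1 points).
  x = 12: rhs = 1, matching y values: 1, 18 (2 points).
  x = 13: rhs = 17, matching y values: 6, 13 (2 points).
  x = 14: rhs = 16, matching y values: 4, 15 (2 points).
  x = 15: rhs = 4, matching y values: 2, 17 (2 points).
  x = 16: rhs = 6, matching y values: 5, 14 (2 points).
  x = 17: rhs = 9, matching y values: 3, 16 (2 points).
  x = 18: rhs = 0, matching y values: 0 (1 points).
Total affine count: 23.
Full point count |E(F_19)| = 23 + 1 = 24.
Hasse bound: |24 − (19+1)| = |4| = 4 ≤ 2√19 ≈ 8.7178 ✓.


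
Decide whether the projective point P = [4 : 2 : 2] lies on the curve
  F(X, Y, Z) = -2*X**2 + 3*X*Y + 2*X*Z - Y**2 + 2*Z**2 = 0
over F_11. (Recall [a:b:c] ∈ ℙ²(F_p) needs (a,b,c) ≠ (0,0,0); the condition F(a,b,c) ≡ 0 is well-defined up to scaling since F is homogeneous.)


F(4,2,2) ≡ 1 (mod 11); P is NOT on the curve.

Evaluate F(4, 2, 2) term-by-term (mod 11).
  -2*X**2 ↦ -2·16·1·1 = -32
  3*X*Y ↦ 3·4·2·1 = 24
  2*X*Z ↦ 2·4·1·2 = 16
  -Y**2 ↦ -1·1·4·1 = -4
  2*Z**2 ↦ 2·1·1·4 = 8
Sum: F(4, 2, 2) = (-32) + (24) + (16) + (-4) + (8) = 12.
Reducing mod 11: 12 ≡ 1 (mod 11).
Since F(a, b, c) ≡ 1 ≠ 0 (mod 11), P does NOT lie on the curve.


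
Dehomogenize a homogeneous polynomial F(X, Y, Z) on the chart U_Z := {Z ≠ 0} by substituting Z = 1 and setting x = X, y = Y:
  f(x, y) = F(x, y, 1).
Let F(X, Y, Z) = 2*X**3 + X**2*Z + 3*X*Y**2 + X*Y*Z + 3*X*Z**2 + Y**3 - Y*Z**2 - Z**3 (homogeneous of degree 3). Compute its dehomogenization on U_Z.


f(x, y) = 2*x**3 + x**2 + 3*x*y**2 + x*y + 3*x + y**3 - y - 1

On U_Z we set Z = 1. Each monomial c·X^i·Y^j·Z^k in F becomes c·x^i·y^j·1^k = c·x^i·y^j.
Substituting Z = 1: F(X, Y, 1) = 2*x**3 + x**2 + 3*x*y**2 + x*y + 3*x + y**3 - y - 1.
Note: deg(f) ≤ deg(F) = 3; strict inequality happens when F is divisible by Z (lost terms).


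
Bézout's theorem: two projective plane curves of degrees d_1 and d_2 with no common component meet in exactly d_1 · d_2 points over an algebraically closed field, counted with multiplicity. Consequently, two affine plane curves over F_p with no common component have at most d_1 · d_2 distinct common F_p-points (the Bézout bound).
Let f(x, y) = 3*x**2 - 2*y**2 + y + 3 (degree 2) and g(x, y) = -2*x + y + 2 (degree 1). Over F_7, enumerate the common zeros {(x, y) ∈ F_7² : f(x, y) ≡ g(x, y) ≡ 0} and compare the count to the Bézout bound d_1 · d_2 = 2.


Common zeros: {(0, 5), (5, 1)}; count = 2; Bézout bound = 2.

deg(f) = 2, deg(g) = 1, so Bézout bound = 2.
Scan x ∈ F_7. For each x, list the y ∈ F_7 with f(x, y) ≡ 0 and those with g(x, y) ≡ 0 (mod 7); the common zeros in that column are the intersection.
  x = 0: f ≡ 0 at y ∈ {5, 6}; g ≡ 0 at y ∈ {5}; common: {5}.
  x = 1: f ≡ 0 at y ∈ {2}; g ≡ 0 at y ∈ {0}; common: ∅.
  x = 2: f ≡ 0 at y ∈ {1, 3}; g ≡ 0 at y ∈ {2}; common: ∅.
  x = 3: f ≡ 0 at y ∈ ∅; g ≡ 0 at y ∈ {4}; common: ∅.
  x = 4: f ≡ 0 at y ∈ ∅; g ≡ 0 at y ∈ {6}; common: ∅.
  x = 5: f ≡ 0 at y ∈ {1, 3}; g ≡ 0 at y ∈ {1}; common: {1}.
  x = 6: f ≡ 0 at y ∈ {2}; g ≡ 0 at y ∈ {3}; common: ∅.
Collecting: common zeros = {(0, 5), (5, 1)}, so the count is 2.
Comparison with the Bézout bound: 2 ≤ 2 = deg(f)·deg(g), as expected for curves with no common component (the bound is attained).


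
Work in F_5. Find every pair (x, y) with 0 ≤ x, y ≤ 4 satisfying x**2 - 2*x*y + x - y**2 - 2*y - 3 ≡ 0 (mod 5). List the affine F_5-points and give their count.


Affine F_5-points: {(3, 1)}; count = 1.

For each of the 25 pairs (x, y) ∈ F_5², evaluate f(x, y) mod 5. Record the zeros.
  x = 0: [0↦2, 1↦4, 2↦4, 3↦2, 4↦3]  zeros at y ∈ ∅
  x = 1: [0↦4, 1↦4, 2↦2, 3↦3, 4↦2]  zeros at y ∈ ∅
  x = 2: [0↦3, 1↦1, 2↦2, 3↦1, 4↦3]  zeros at y ∈ ∅
  x = 3: [0↦4, 1↦0, 2↦4, 3↦1, 4↦1]  zeros at y ∈ {1}
  x = 4: [0↦2, 1↦1, 2↦3, 3↦3, 4↦1]  zeros at y ∈ ∅
Collecting zeros: affine points = {(3, 1)}.
Total count |C(F_5)_aff| = 1.


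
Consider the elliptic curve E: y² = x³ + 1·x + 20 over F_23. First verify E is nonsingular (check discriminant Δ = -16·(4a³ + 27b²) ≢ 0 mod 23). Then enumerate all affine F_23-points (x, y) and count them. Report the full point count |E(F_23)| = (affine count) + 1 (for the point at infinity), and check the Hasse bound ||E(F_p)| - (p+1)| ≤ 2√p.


Affine points = {(3, 2), (3, 21), (5, 9), (5, 14), (6, 9), (6, 14), (7, 5), (7, 18), (10, 8), (10, 15), (12, 9), (12, 14), (14, 8), (14, 15), (15, 11), (15, 12), (20, 6), (20, 17), (22, 8), (22, 15)}; affine count = 20; |E(F_23)| = 21.

Discriminant check: Δ ∝ 4a³ + 27b² = 4·1³ + 27·20² = 4·1 + 27·400 ≡ 17 (mod 23). Nonzero ⇒ E is nonsingular.
For each x ∈ F_23, compute rhs = x³ + 1·x + 20 mod 23, then count y ∈ F_23 with y² ≡ rhs.
  x = 0: rhs = 20, matching y values: none (0 points).
  x = 1: rhs = 22, matching y values: none (0 points).
  x = 2: rhs = 7, matching y values: none (0 points).
  x = 3: rhs = 4, matching y values: 2, 21 (2 points).
  x = 4: rhs = 19, matching y values: none (0 points).
  x = 5: rhs = 12, matching y values: 9, 14 (2 points).
  x = 6: rhs = 12, matching y values: 9, 14 (2 points).
  x = 7: rhs = 2, matching y values: 5, 18 (2 points).
  x = 8: rhs = 11, matching y values: none (0 points).
  x = 9: rhs = 22, matching y values: none (0 points).
  x = 10: rhs = 18, matching y values: 8, 15 (2 points).
  x = 11: rhs = 5, matching y values: none (0 points).
  x = 12: rhs = 12, matching y values: 9, 14 (2 points).
  x = 13: rhs = 22, matching y values: none (0 points).
  x = 14: rhs = 18, matching y values: 8, 15 (2 points).
  x = 15: rhs = 6, matching y values: 11, 12 (2 points).
  x = 16: rhs = 15, matching y values: none (0 points).
  x = 17: rhs = 5, matching y values: none (0 points).
  x = 18: rhs = 5, matching y values: none (0 points).
  x = 19: rhs = 21, matching y values: none (0 points).
  x = 20: rhs = 13, matching y values: 6, 17 (2 points).
  x = 21: rhs = 10, matching y values: none (0 points).
  x = 22: rhs = 18, matching y values: 8, 15 (2 points).
Total affine count: 20.
Full point count |E(F_23)| = 20 + 1 = 21.
Hasse bound: |21 − (23+1)| = |-3| = 3 ≤ 2√23 ≈ 9.5917 ✓.


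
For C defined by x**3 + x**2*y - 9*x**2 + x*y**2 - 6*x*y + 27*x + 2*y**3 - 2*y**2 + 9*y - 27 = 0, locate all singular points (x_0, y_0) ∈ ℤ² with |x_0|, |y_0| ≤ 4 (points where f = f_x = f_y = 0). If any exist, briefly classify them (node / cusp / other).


Singular points: {(3, 0)}; classification: cusp.

Compute partial derivatives:
  f_x = 3*x**2 + 2*x*y - 18*x + y**2 - 6*y + 27.
  f_y = x**2 + 2*x*y - 6*x + 6*y**2 - 4*y + 9.
Scan x_0 ∈ {−4, ..., 4}. For each x_0, f_y(x_0, y) is a polynomial in y; find its integer roots y ∈ {−4, ..., 4}, then test f_x and f at those candidates.
  x = -4: f_y(-4, y) = 6*y**2 - 12*y + 49; no integer root y with |y| ≤ 4.
  x = -3: f_y(-3, y) = 6*y**2 - 10*y + 36; no integer root y with |y| ≤ 4.
  x = -2: f_y(-2, y) = 6*y**2 - 8*y + 25; no integer root y with |y| ≤ 4.
  x = -1: f_y(-1, y) = 6*y**2 - 6*y + 16; no integer root y with |y| ≤ 4.
  x = 0: f_y(0, y) = 6*y**2 - 4*y + 9; no integer root y with |y| ≤ 4.
  x = 1: f_y(1, y) = 6*y**2 - 2*y + 4; no integer root y with |y| ≤ 4.
  x = 2: f_y(2, y) = 6*y**2 + 1; no integer root y with |y| ≤ 4.
  x = 3: f_y(3, y) = 6*y**2 + 2*y; vanishes at y ∈ {0}. (3, 0): f_x = 0, f = 0 — SINGULAR.
  x = 4: f_y(4, y) = 6*y**2 + 4*y + 1; no integer root y with |y| ≤ 4.
Only singular point on the grid: (3, 0).
Classify: substitute x = 3 + u, y = 0 + v and expand: f = u**3 + u**2*v + u*v**2 + 2*v**3 + v**2.
No constant or linear terms (consistent with a singular point). Quadratic part: v**2. Cubic part: u**3 + u**2*v + u*v**2 + 2*v**3.
The quadratic part v**2 is a perfect square, so there is a single (double) tangent line v = 0, i.e. y = 0. Restricting the cubic part to that line (v = 0) leaves u**3 ≠ 0, so f is not divisible by v and the branch is v² ≈ -u**3 to lowest order — this is a cusp.
Classification: cusp.


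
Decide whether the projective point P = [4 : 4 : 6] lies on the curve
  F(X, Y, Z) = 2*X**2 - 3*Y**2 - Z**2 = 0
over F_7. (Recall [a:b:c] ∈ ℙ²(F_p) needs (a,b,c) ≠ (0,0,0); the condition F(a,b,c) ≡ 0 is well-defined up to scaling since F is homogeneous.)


F(4,4,6) ≡ 4 (mod 7); P is NOT on the curve.

Evaluate F(4, 4, 6) term-by-term (mod 7).
  2*X**2 ↦ 2·16·1·1 = 32
  -3*Y**2 ↦ -3·1·16·1 = -48
  -Z**2 ↦ -1·1·1·36 = -36
Sum: F(4, 4, 6) = (32) + (-48) + (-36) = -52.
Reducing mod 7: -52 ≡ 4 (mod 7).
Since F(a, b, c) ≡ 4 ≠ 0 (mod 7), P does NOT lie on the curve.


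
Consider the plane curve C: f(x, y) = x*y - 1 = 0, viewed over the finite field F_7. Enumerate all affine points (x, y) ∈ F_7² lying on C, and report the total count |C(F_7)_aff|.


Affine F_7-points: {(1, 1), (2, 4), (3, 5), (4, 2), (5, 3), (6, 6)}; count = 6.

For each of the 49 pairs (x, y) ∈ F_7², evaluate f(x, y) mod 7. Record the zeros.
  x = 0: [0↦6, 1↦6, 2↦6, 3↦6, 4↦6, 5↦6, 6↦6]  zeros at y ∈ ∅
  x = 1: [0↦6, 1↦0, 2↦1, 3↦2, 4↦3, 5↦4, 6↦5]  zeros at y ∈ {1}
  x = 2: [0↦6, 1↦1, 2↦3, 3↦5, 4↦0, 5↦2, 6↦4]  zeros at y ∈ {4}
  x = 3: [0↦6, 1↦2, 2↦5, 3↦1, 4↦4, 5↦0, 6↦3]  zeros at y ∈ {5}
  x = 4: [0↦6, 1↦3, 2↦0, 3↦4, 4↦1, 5↦5, 6↦2]  zeros at y ∈ {2}
  x = 5: [0↦6, 1↦4, 2↦2, 3↦0, 4↦5, 5↦3, 6↦1]  zeros at y ∈ {3}
  x = 6: [0↦6, 1↦5, 2↦4, 3↦3, 4↦2, 5↦1, 6↦0]  zeros at y ∈ {6}
Collecting zeros: affine points = {(1, 1), (2, 4), (3, 5), (4, 2), (5, 3), (6, 6)}.
Total count |C(F_7)_aff| = 6.


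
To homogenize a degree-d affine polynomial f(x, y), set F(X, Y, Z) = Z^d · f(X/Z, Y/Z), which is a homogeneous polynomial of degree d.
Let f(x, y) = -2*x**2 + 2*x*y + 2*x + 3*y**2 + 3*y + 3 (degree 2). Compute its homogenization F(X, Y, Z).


F(X, Y, Z) = -2*X**2 + 2*X*Y + 2*X*Z + 3*Y**2 + 3*Y*Z + 3*Z**2

deg(f) = 2.
Substitute x = X/Z, y = Y/Z into f, then multiply by Z^2.
  monomial -2·x^2·y^0 ↦ -2·X^2·Y^0·Z^0.
  monomial 2·x^1·y^1 ↦ 2·X^1·Y^1·Z^0.
  monomial 2·x^1·y^0 ↦ 2·X^1·Y^0·Z^1.
  monomial 3·x^0·y^2 ↦ 3·X^0·Y^2·Z^0.
  monomial 3·x^0·y^1 ↦ 3·X^0·Y^1·Z^1.
  monomial 3·x^0·y^0 ↦ 3·X^0·Y^0·Z^2.
Collecting: F(X, Y, Z) = -2*X**2 + 2*X*Y + 2*X*Z + 3*Y**2 + 3*Y*Z + 3*Z**2.


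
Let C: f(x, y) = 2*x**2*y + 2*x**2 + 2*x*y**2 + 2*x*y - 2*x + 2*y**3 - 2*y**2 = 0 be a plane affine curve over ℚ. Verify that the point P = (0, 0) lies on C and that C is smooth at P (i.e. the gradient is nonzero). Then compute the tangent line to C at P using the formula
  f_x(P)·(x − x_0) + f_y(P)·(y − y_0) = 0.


Tangent line at P: -2*x = 0.

Step 1: f(0, 0) = 0, so P lies on C.
Step 2: partial derivatives
  f_x(x, y) = 4*x*y + 4*x + 2*y**2 + 2*y - 2, f_y(x, y) = 2*x**2 + 4*x*y + 2*x + 6*y**2 - 4*y.
  f_x(P) = -2, f_y(P) = 0 (gradient nonzero, so P is smooth).
Step 3: tangent line at P: -2·(x − 0) + 0·(y − 0) = 0.
Expanding: -2*x = 0.


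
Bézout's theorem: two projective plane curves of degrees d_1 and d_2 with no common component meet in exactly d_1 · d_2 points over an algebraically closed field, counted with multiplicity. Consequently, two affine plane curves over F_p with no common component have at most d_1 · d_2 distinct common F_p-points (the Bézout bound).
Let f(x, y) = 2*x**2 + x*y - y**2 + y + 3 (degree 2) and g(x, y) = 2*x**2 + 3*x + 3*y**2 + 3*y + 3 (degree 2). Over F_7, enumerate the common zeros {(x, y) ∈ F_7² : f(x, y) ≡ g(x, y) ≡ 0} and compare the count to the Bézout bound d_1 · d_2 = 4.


Common zeros: {(2, 4)}; count = 1; Bézout bound = 4.

deg(f) = 2, deg(g) = 2, so Bézout bound = 4.
Scan x ∈ F_7. For each x, list the y ∈ F_7 with f(x, y) ≡ 0 and those with g(x, y) ≡ 0 (mod 7); the common zeros in that column are the intersection.
  x = 0: f ≡ 0 at y ∈ ∅; g ≡ 0 at y ∈ {2, 4}; common: ∅.
  x = 1: f ≡ 0 at y ∈ ∅; g ≡ 0 at y ∈ {1, 5}; common: ∅.
  x = 2: f ≡ 0 at y ∈ {4, 6}; g ≡ 0 at y ∈ {2, 4}; common: {4}.
  x = 3: f ≡ 0 at y ∈ {0, 4}; g ≡ 0 at y ∈ ∅; common: ∅.
  x = 4: f ≡ 0 at y ∈ {0, 5}; g ≡ 0 at y ∈ ∅; common: ∅.
  x = 5: f ≡ 0 at y ∈ ∅; g ≡ 0 at y ∈ ∅; common: ∅.
  x = 6: f ≡ 0 at y ∈ ∅; g ≡ 0 at y ∈ ∅; common: ∅.
Collecting: common zeros = {(2, 4)}, so the count is 1.
Comparison with the Bézout bound: 1 ≤ 4 = deg(f)·deg(g), as expected for curves with no common component (the affine F_7-count falls short of the bound because intersections may lie at infinity, over extension fields, or carry multiplicity).


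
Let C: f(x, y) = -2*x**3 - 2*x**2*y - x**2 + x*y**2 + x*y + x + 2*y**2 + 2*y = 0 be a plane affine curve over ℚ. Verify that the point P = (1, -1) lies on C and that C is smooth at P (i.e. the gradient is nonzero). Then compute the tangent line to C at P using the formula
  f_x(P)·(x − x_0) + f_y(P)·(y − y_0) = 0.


Tangent line at P: -3*x - 5*y - 2 = 0.

Step 1: f(1, -1) = 0, so P lies on C.
Step 2: partial derivatives
  f_x(x, y) = -6*x**2 - 4*x*y - 2*x + y**2 + y + 1, f_y(x, y) = -2*x**2 + 2*x*y + x + 4*y + 2.
  f_x(P) = -3, f_y(P) = -5 (gradient nonzero, so P is smooth).
Step 3: tangent line at P: -3·(x − 1) + -5·(y − -1) = 0.
Expanding: -3*x - 5*y - 2 = 0.


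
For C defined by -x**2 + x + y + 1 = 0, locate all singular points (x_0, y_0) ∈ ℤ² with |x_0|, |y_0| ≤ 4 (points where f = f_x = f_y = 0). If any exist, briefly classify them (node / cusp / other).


No singular points in the scanned grid; C is smooth there.

Compute partial derivatives:
  f_x = 1 - 2*x.
  f_y = 1.
f_y = 1 is a nonzero constant, so f_y never vanishes: no point (x, y) can satisfy f = f_x = f_y = 0. In particular no (x, y) ∈ {−4, ..., 4}² is singular; the curve is smooth.


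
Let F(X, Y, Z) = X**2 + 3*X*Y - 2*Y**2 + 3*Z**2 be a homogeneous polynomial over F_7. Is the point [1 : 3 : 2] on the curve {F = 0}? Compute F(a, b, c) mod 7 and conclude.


F(1,3,2) ≡ 4 (mod 7); P is NOT on the curve.

Evaluate F(1, 3, 2) term-by-term (mod 7).
  X**2 ↦ 1·1·1·1 = 1
  3*X*Y ↦ 3·1·3·1 = 9
  -2*Y**2 ↦ -2·1·9·1 = -18
  3*Z**2 ↦ 3·1·1·4 = 12
Sum: F(1, 3, 2) = (1) + (9) + (-18) + (12) = 4.
Reducing mod 7: 4 ≡ 4 (mod 7).
Since F(a, b, c) ≡ 4 ≠ 0 (mod 7), P does NOT lie on the curve.


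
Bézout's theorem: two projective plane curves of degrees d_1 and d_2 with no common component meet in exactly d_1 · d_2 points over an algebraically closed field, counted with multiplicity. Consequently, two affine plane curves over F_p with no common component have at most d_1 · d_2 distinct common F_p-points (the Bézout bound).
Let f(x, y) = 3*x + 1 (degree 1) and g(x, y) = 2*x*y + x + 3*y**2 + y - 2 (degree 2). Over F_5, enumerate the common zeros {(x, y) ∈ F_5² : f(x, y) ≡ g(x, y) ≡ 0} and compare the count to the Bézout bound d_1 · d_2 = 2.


Common zeros: ∅; count = 0; Bézout bound = 2.

deg(f) = 1, deg(g) = 2, so Bézout bound = 2.
Scan x ∈ F_5. For each x, list the y ∈ F_5 with f(x, y) ≡ 0 and those with g(x, y) ≡ 0 (mod 5); the common zeros in that column are the intersection.
  x = 0: f ≡ 0 at y ∈ ∅; g ≡ 0 at y ∈ {4}; common: ∅.
  x = 1: f ≡ 0 at y ∈ ∅; g ≡ 0 at y ∈ {1, 3}; common: ∅.
  x = 2: f ≡ 0 at y ∈ ∅; g ≡ 0 at y ∈ {0}; common: ∅.
  x = 3: f ≡ 0 at y ∈ {0, 1, 2, 3, 4}; g ≡ 0 at y ∈ ∅; common: ∅.
  x = 4: f ≡ 0 at y ∈ ∅; g ≡ 0 at y ∈ ∅; common: ∅.
Collecting: common zeros = ∅, so the count is 0.
Comparison with the Bézout bound: 0 ≤ 2 = deg(f)·deg(g), as expected for curves with no common component (the affine F_5-count falls short of the bound because intersections may lie at infinity, over extension fields, or carry multiplicity).


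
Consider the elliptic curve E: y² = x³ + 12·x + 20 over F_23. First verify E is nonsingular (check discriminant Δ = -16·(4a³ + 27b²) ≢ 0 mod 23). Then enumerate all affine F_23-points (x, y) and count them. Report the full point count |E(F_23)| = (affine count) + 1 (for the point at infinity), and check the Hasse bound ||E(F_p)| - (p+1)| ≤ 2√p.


Affine points = {(2, 11), (2, 12), (6, 3), (6, 20), (9, 11), (9, 12), (10, 6), (10, 17), (12, 11), (12, 12), (13, 2), (13, 21), (17, 10), (17, 13), (19, 0), (20, 7), (20, 16)}; affine count = 17; |E(F_23)| = 18.

Discriminant check: Δ ∝ 4a³ + 27b² = 4·12³ + 27·20² = 4·1728 + 27·400 ≡ 2 (mod 23). Nonzero ⇒ E is nonsingular.
For each x ∈ F_23, compute rhs = x³ + 12·x + 20 mod 23, then count y ∈ F_23 with y² ≡ rhs.
  x = 0: rhs = 20, matching y values: none (0 points).
  x = 1: rhs = 10, matching y values: none (0 points).
  x = 2: rhs = 6, matching y values: 11, 12 (2 points).
  x = 3: rhs = 14, matching y values: none (0 points).
  x = 4: rhs = 17, matching y values: none (0 points).
  x = 5: rhs = 21, matching y values: none (0 points).
  x = 6: rhs = 9, matching y values: 3, 20 (2 points).
  x = 7: rhs = 10, matching y values: none (0 points).
  x = 8: rhs = 7, matching y values: none (0 points).
  x = 9: rhs = 6, matching y values: 11, 12 (2 points).
  x = 10: rhs = 13, matching y values: 6, 17 (2 points).
  x = 11: rhs = 11, matching y values: none (0 points).
  x = 12: rhs = 6, matching y values: 11, 12 (2 points).
  x = 13: rhs = 4, matching y values: 2, 21 (2 points).
  x = 14: rhs = 11, matching y values: none (0 points).
  x = 15: rhs = 10, matching y values: none (0 points).
  x = 16: rhs = 7, matching y values: none (0 points).
  x = 17: rhs = 8, matching y values: 10, 13 (2 points).
  x = 18: rhs = 19, matching y values: none (0 points).
  x = 19: rhs = 0, matching y values: 0 (1 points).
  x = 20: rhs = 3, matching y values: 7, 16 (2 points).
  x = 21: rhs = 11, matching y values: none (0 points).
  x = 22: rhs = 7, matching y values: none (0 points).
Total affine count: 17.
Full point count |E(F_23)| = 17 + 1 = 18.
Hasse bound: |18 − (23+1)| = |-6| = 6 ≤ 2√23 ≈ 9.5917 ✓.
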